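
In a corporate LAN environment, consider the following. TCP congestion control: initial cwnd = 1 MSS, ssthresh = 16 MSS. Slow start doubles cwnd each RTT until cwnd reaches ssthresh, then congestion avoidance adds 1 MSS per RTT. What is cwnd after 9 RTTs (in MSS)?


RTT 0: cwnd = 1 MSS (initial)
RTT 1: cwnd = 2 MSS (slow start, doubled)
RTT 2: cwnd = 4 MSS (slow start, doubled)
RTT 3: cwnd = 8 MSS (slow start, doubled)
RTT 4: cwnd = 16 MSS (slow start, doubled)
RTT 5: cwnd = 17 MSS (congestion avoidance, +1)
RTT 6: cwnd = 18 MSS (congestion avoidance, +1)
RTT 7: cwnd = 19 MSS (congestion avoidance, +1)
RTT 8: cwnd = 20 MSS (congestion avoidance, +1)
RTT 9: cwnd = 21 MSS (congestion avoidance, +1)

21


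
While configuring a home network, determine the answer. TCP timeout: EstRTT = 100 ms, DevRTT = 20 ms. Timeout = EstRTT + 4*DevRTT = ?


Given: EstRTT = 100 ms, DevRTT = 20 ms
Timeout = EstRTT + 4 * DevRTT
4 * DevRTT = 4 * 20 = 80
Timeout = 100 + 80 = 180 ms

180


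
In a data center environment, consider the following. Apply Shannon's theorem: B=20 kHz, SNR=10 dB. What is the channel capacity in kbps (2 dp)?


Given: B = 20 kHz, SNR = 10 dB
SNR linear = 10^(10/10) = 10
1 + SNR = 11
log2(11) = 3.4594316186
C = 20 * 1000 * 3.4594316186 = 69188.6324 bps
C = 69.188632 kbps -> 69.19 kbps (2 dp)

69.19


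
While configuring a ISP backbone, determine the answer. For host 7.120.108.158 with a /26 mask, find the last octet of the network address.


Given: IP = 7.120.108.158, prefix = /26
Subnet mask = 255.255.255.192
Last octet of IP: 158
Last octet of mask: 192
Network last octet = 158 AND 192 = 128

128


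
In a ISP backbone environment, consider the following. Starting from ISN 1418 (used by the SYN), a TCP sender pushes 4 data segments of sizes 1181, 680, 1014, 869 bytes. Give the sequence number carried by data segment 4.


The SYN occupies sequence number ISN = 1418, so the first data byte is ISN + 1 = 1419.
SEQ of data segment i = (ISN + 1) + sum of payload sizes of segments 1..i-1.
Segment 1: SEQ = 1419, payload = 1181 bytes
Segment 2: SEQ = 2600, payload = 680 bytes
Segment 3: SEQ = 3280, payload = 1014 bytes
Segment 4: SEQ = 4294, payload = 869 bytes
SEQ of segment 4 = 1419 + 1181 + 680 + 1014 = 4294

4294


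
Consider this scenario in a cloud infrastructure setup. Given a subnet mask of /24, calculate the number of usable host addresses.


Given: subnet mask /24
Host bits = 32 - 24 = 8
Total addresses = 2^8 = 256
Usable hosts = 256 - 2 (network + broadcast) = 254

254


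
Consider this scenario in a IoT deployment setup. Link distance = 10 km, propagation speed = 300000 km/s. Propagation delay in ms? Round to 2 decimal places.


Given: distance = 10 km, speed = 300000 km/s
Delay = distance / speed = 10 / 300000 seconds
Delay in ms = 10 * 1000 / 300000
Delay = 0.0333 ms
Rounded to 2 dp = 0.03 ms

0.03


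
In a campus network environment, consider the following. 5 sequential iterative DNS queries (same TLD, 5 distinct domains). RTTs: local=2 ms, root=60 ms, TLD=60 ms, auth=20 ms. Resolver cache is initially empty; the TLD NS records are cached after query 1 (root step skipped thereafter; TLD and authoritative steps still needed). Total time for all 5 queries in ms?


Lookup 1 (cold cache): local + root + TLD + auth = 2 + 60 + 60 + 20 = 142 ms
Lookups 2..5 (TLD NS cached -> skip root; new domain -> still ask TLD and auth): local + TLD + auth = 2 + 60 + 20 = 82 ms each
Remaining 4 lookups: 4 * 82 = 328 ms
Total = 142 + 328 = 470 ms

470


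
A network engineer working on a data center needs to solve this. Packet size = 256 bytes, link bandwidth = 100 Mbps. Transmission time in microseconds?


Given: packet = 256 bytes, bandwidth = 100 Mbps
Packet in bits = 256 * 8 = 2048 bits
Bandwidth = 100 * 10^6 = 100000000 bps
Time = 2048 / 100000000 seconds
Time in us = 2048 * 10^6 / 100000000 = 20.48

20.48


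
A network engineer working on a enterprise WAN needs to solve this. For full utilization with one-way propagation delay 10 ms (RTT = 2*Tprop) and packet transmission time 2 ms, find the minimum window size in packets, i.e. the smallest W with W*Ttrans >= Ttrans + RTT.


Given: Ttrans = 2 ms, RTT = 20 ms (= 2 * Tprop, Tprop = 10 ms)
Time until first ACK returns = Ttrans + RTT = 2 + 20 = 22 ms
Need W * Ttrans >= Ttrans + RTT  ->  W >= (Ttrans + RTT) / Ttrans
(Ttrans + RTT) / Ttrans = 22 / 2 = 11
W_min = ceil(11) = 11

11


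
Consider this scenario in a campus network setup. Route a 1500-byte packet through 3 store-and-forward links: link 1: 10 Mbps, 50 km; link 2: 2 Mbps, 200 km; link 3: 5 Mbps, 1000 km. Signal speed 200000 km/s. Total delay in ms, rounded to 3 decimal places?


Packet = 1500 bytes = 12000 bits. Store-and-forward: sum (t_trans + t_prop) per link.
Link 1: t_trans = 12000/(10*10^6) s = 1.2000 ms; t_prop = 50/200000 s = 0.2500 ms; subtotal = 1.4500 ms
Link 2: t_trans = 12000/(2*10^6) s = 6.0000 ms; t_prop = 200/200000 s = 1.0000 ms; subtotal = 7.0000 ms
Link 3: t_trans = 12000/(5*10^6) s = 2.4000 ms; t_prop = 1000/200000 s = 5.0000 ms; subtotal = 7.4000 ms
End-to-end = 1.4500 + 7.0000 + 7.4000 = 15.8500 ms -> 15.850 ms (3 dp)

15.850


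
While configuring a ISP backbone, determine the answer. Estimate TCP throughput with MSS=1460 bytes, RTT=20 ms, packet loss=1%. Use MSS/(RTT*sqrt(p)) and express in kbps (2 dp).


Given: MSS = 1460 bytes, RTT = 20 ms, loss = 1%
RTT in seconds = 20 / 1000 = 0.02
Loss rate = 1% = 0.01
sqrt(loss) = sqrt(0.01) = 0.1
Throughput (bytes/s) = 1460 / (0.02 * 0.1) = 730000.0000
Throughput (kbps) = 730000.0000 * 8 / 1000 = 5840.000000 -> 5840.00 kbps (2 dp)

5840.00


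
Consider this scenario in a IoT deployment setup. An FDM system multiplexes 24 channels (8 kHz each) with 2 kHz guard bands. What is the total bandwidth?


Given: 24 channels, 8 kHz each, guard = 2 kHz
Channel bandwidth = 24 * 8 = 192 kHz
Guard bands = 23 gaps * 2 kHz = 46 kHz
Total = 192 + 46 = 238 kHz

238


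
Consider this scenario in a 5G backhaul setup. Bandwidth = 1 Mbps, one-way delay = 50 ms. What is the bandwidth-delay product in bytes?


Given: bandwidth = 1 Mbps, delay = 50 ms
BDP in bits = 1 * 10^6 * 50 / 1000
BDP in bits = 50000
BDP in bytes = 50000 / 8 = 6250

6250


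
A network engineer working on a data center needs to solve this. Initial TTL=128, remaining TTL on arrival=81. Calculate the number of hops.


Given: initial TTL = 128, received TTL = 81
Hops = initial TTL - received TTL
Hops = 128 - 81 = 47

47


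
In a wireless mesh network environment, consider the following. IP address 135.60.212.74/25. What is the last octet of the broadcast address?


Given: IP = 135.60.212.74, prefix = /25
Host bits = 32 - 25 = 7
Network last octet = 74 AND mask = 0
Host part size = 2^7 - 1 = 127
Broadcast last octet = 0 OR 127 = 127

127


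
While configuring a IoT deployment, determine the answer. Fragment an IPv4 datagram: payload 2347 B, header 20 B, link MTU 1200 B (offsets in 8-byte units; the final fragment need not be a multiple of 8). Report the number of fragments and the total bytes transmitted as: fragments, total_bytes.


Max data per non-final fragment = floor((MTU - header)/8)*8 = floor((1200 - 20)/8)*8 = floor(1180/8)*8 = 1176 B
Final fragment needs no 8-byte alignment: it can carry up to MTU - header = 1180 B
Non-final fragments needed = ceil((payload - 1180) / 1176) = ceil(1167/1176) = ceil(0.9923) = 1
Number of fragments = 1 + 1 = 2
Fragment sizes (data): 1 * 1176 B + 1171 B (last, 1171 <= 1180 OK)
Total bytes sent = payload + n_frags * header = 2347 + 2*20 = 2347 + 40 = 2387 B

2, 2387


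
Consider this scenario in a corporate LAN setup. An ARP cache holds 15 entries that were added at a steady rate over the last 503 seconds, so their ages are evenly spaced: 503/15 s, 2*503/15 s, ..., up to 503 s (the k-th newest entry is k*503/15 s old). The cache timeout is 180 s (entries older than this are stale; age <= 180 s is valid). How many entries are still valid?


Ages are k * 503/15 s for k = 1..15 (spacing = 33.5333 s).
Entry k is valid iff k * 503/15 <= 180 iff k <= 15 * 180 / 503 = 5.3678
n_valid = floor(5.3678) = 5
(n_stale = 15 - 5 = 10)

5


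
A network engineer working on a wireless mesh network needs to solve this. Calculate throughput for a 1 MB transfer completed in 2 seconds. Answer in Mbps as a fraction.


Given: file = 1 MB, time = 2 s
File in Mb = 1 * 8 = 8 Mb
Throughput = 8 / 2 Mbps
Throughput = 4 Mbps

4


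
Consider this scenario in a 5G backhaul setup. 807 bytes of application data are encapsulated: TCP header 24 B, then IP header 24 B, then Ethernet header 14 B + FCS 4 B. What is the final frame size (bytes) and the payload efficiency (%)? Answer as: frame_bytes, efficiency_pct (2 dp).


TCP segment = 807 + 24 = 831 B
IP packet = 831 + 24 = 855 B
Ethernet frame = 855 + 14 + 4 = 873 B
Efficiency = app / frame = 807 / 873 = 0.924399 = 92.4399% -> 92.44% (2 dp)

873, 92.44


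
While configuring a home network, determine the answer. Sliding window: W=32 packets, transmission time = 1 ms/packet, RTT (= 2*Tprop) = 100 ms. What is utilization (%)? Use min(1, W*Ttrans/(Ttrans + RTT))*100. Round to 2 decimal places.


Given: W = 32, Ttrans = 1 ms, RTT = 100 ms (= 2 * Tprop, Tprop = 50 ms)
Cycle time = Ttrans + RTT = 1 + 100 = 101 ms (first packet sent until its ACK returns)
W * Ttrans = 32 * 1 = 32 ms of sending per cycle
W * Ttrans / (Ttrans + RTT) = 32 / 101 = 0.316832
U = min(1, 0.316832) = 0.316832
U% = 31.68%

31.68


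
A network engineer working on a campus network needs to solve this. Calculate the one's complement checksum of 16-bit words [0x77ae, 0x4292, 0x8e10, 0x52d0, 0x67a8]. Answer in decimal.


Given words: [0x77ae, 0x4292, 0x8e10, 0x52d0, 0x67a8]
Step 1: Sum all words
Raw sum = 30638 + 17042 + 36368 + 21200 + 26536 = 131784
Step 2: Fold carry: (712 + 2) = 714
One's complement = ~714 & 0xFFFF = 64821

64821


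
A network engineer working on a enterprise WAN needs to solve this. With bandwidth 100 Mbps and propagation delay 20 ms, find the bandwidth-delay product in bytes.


Given: bandwidth = 100 Mbps, delay = 20 ms
BDP in bits = 100 * 10^6 * 20 / 1000
BDP in bits = 2000000
BDP in bytes = 2000000 / 8 = 250000

250000


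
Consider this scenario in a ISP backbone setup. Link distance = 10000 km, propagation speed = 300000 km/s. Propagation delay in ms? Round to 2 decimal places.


Given: distance = 10000 km, speed = 300000 km/s
Delay = distance / speed = 10000 / 300000 seconds
Delay in ms = 10000 * 1000 / 300000
Delay = 33.3333 ms
Rounded to 2 dp = 33.33 ms

33.33


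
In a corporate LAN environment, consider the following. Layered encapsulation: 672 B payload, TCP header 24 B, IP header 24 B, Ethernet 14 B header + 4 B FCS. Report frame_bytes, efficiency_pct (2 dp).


TCP segment = 672 + 24 = 696 B
IP packet = 696 + 24 = 720 B
Ethernet frame = 720 + 14 + 4 = 738 B
Efficiency = app / frame = 672 / 738 = 0.910569 = 91.0569% -> 91.06% (2 dp)

738, 91.06


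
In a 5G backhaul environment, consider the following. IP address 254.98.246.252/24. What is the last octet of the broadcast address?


Given: IP = 254.98.246.252, prefix = /24
Host bits = 32 - 24 = 8
Network last octet = 252 AND mask = 0
Host part size = 2^8 - 1 = 255
Broadcast last octet = 0 OR 255 = 255

255


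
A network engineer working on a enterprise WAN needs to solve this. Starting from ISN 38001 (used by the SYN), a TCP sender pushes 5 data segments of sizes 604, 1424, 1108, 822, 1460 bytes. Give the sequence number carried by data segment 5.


The SYN occupies sequence number ISN = 38001, so the first data byte is ISN + 1 = 38002.
SEQ of data segment i = (ISN + 1) + sum of payload sizes of segments 1..i-1.
Segment 1: SEQ = 38002, payload = 604 bytes
Segment 2: SEQ = 38606, payload = 1424 bytes
Segment 3: SEQ = 40030, payload = 1108 bytes
Segment 4: SEQ = 41138, payload = 822 bytes
Segment 5: SEQ = 41960, payload = 1460 bytes
SEQ of segment 5 = 38002 + 604 + 1424 + 1108 + 822 = 41960

41960


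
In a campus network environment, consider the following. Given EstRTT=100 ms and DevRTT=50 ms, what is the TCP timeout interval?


Given: EstRTT = 100 ms, DevRTT = 50 ms
Timeout = EstRTT + 4 * DevRTT
4 * DevRTT = 4 * 50 = 200
Timeout = 100 + 200 = 300 ms

300


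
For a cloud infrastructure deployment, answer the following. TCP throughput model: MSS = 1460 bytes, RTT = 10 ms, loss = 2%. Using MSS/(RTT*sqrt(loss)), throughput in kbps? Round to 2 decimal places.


Given: MSS = 1460 bytes, RTT = 10 ms, loss = 2%
RTT in seconds = 10 / 1000 = 0.01
Loss rate = 2% = 0.02
sqrt(loss) = sqrt(0.02) = 0.141421356237
Throughput (bytes/s) = 1460 / (0.01 * 0.141421356237) = 1032375.9005
Throughput (kbps) = 1032375.9005 * 8 / 1000 = 8259.007204 -> 8259.01 kbps (2 dp)

8259.01


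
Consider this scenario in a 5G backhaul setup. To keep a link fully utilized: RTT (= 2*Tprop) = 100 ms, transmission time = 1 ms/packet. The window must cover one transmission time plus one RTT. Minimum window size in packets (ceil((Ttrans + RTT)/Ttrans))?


Given: Ttrans = 1 ms, RTT = 100 ms (= 2 * Tprop, Tprop = 50 ms)
Time until first ACK returns = Ttrans + RTT = 1 + 100 = 101 ms
Need W * Ttrans >= Ttrans + RTT  ->  W >= (Ttrans + RTT) / Ttrans
(Ttrans + RTT) / Ttrans = 101 / 1 = 101
W_min = ceil(101) = 101

101


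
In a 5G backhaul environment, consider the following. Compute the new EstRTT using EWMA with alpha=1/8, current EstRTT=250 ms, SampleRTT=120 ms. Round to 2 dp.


Given: EstRTT = 250 ms, SampleRTT = 120 ms, alpha = 1/8
New EstRTT = (1 - alpha) * EstRTT + alpha * SampleRTT
(7/8) * 250 = 218.75
(1/8) * 120 = 15
New EstRTT = 218.75 + 15 = 233.75 ms -> 233.75 ms (2 dp)

233.75


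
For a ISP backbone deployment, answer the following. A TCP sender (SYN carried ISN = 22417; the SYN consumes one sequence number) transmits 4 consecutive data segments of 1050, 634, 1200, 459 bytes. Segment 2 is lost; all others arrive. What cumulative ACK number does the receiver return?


SYN uses sequence number 22417; first data byte = ISN + 1 = 22418.
Segment 1: SEQ = 22418, len = 1050 B, covers [22418, 23467]
Segment 2: SEQ = 23468, len = 634 B, covers [23468, 24101] [LOST]
Segment 3: SEQ = 24102, len = 1200 B, covers [24102, 25301]
Segment 4: SEQ = 25302, len = 459 B, covers [25302, 25760]
In-order data received: bytes [22418, 23467] (segments 1..1).
Segment 2 missing -> gap begins at byte 23468; later segments buffered out of order.
Cumulative ACK = next expected in-order byte = 22418 + 1050 = 23468

23468


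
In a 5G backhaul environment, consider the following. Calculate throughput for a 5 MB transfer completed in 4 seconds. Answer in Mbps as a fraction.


Given: file = 5 MB, time = 4 s
File in Mb = 5 * 8 = 40 Mb
Throughput = 40 / 4 Mbps
Throughput = 10 Mbps

10


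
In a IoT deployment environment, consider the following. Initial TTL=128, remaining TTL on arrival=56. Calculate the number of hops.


Given: initial TTL = 128, received TTL = 56
Hops = initial TTL - received TTL
Hops = 128 - 56 = 72

72


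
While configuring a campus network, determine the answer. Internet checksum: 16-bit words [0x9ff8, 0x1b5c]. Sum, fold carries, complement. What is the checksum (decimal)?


Given words: [0x9ff8, 0x1b5c]
Step 1: Sum all words
Raw sum = 40952 + 7004 = 47956
One's complement = ~47956 & 0xFFFF = 17579

17579


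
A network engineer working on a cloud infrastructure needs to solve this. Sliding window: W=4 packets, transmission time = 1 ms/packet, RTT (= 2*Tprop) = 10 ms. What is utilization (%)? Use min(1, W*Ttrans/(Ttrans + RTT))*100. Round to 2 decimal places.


Given: W = 4, Ttrans = 1 ms, RTT = 10 ms (= 2 * Tprop, Tprop = 5 ms)
Cycle time = Ttrans + RTT = 1 + 10 = 11 ms (first packet sent until its ACK returns)
W * Ttrans = 4 * 1 = 4 ms of sending per cycle
W * Ttrans / (Ttrans + RTT) = 4 / 11 = 0.363636
U = min(1, 0.363636) = 0.363636
U% = 36.36%

36.36


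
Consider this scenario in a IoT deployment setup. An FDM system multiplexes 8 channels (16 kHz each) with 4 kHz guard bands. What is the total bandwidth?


Given: 8 channels, 16 kHz each, guard = 4 kHz
Channel bandwidth = 8 * 16 = 128 kHz
Guard bands = 7 gaps * 4 kHz = 28 kHz
Total = 128 + 28 = 156 kHz

156


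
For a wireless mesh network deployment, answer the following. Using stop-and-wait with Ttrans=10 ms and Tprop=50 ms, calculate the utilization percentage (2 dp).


Given: Ttrans = 10 ms, Tprop = 50 ms
RTT = 2 * Tprop = 2 * 50 = 100 ms
U = Ttrans / (Ttrans + RTT)
U = 10 / (10 + 100)
U = 10 / 110 = 0.090909
U% = 9.09%

9.09


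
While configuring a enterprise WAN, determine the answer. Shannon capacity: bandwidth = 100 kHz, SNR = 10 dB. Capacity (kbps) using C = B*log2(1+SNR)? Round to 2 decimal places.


Given: B = 100 kHz, SNR = 10 dB
SNR linear = 10^(10/10) = 10
1 + SNR = 11
log2(11) = 3.4594316186
C = 100 * 1000 * 3.4594316186 = 345943.1619 bps
C = 345.943162 kbps -> 345.94 kbps (2 dp)

345.94


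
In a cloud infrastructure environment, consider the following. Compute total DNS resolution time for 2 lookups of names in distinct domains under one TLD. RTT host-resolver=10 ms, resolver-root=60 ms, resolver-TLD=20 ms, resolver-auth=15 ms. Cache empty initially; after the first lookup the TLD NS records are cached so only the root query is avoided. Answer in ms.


Lookup 1 (cold cache): local + root + TLD + auth = 10 + 60 + 20 + 15 = 105 ms
Lookups 2..2 (TLD NS cached -> skip root; new domain -> still ask TLD and auth): local + TLD + auth = 10 + 20 + 15 = 45 ms each
Remaining 1 lookups: 1 * 45 = 45 ms
Total = 105 + 45 = 150 ms

150


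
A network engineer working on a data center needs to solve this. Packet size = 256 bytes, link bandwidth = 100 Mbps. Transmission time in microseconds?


Given: packet = 256 bytes, bandwidth = 100 Mbps
Packet in bits = 256 * 8 = 2048 bits
Bandwidth = 100 * 10^6 = 100000000 bps
Time = 2048 / 100000000 seconds
Time in us = 2048 * 10^6 / 100000000 = 20.48

20.48


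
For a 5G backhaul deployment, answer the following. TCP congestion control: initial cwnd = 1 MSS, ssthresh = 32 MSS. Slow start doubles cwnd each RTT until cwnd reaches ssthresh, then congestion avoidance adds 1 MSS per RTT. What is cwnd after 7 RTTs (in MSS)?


RTT 0: cwnd = 1 MSS (initial)
RTT 1: cwnd = 2 MSS (slow start, doubled)
RTT 2: cwnd = 4 MSS (slow start, doubled)
RTT 3: cwnd = 8 MSS (slow start, doubled)
RTT 4: cwnd = 16 MSS (slow start, doubled)
RTT 5: cwnd = 32 MSS (slow start, doubled)
RTT 6: cwnd = 33 MSS (congestion avoidance, +1)
RTT 7: cwnd = 34 MSS (congestion avoidance, +1)

34


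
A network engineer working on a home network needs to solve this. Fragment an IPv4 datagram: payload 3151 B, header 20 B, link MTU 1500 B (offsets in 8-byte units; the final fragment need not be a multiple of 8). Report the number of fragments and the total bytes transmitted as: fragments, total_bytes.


Max data per non-final fragment = floor((MTU - header)/8)*8 = floor((1500 - 20)/8)*8 = floor(1480/8)*8 = 1480 B
Final fragment needs no 8-byte alignment: it can carry up to MTU - header = 1480 B
Non-final fragments needed = ceil((payload - 1480) / 1480) = ceil(1671/1480) = ceil(1.1291) = 2
Number of fragments = 2 + 1 = 3
Fragment sizes (data): 2 * 1480 B + 191 B (last, 191 <= 1480 OK)
Total bytes sent = payload + n_frags * header = 3151 + 3*20 = 3151 + 60 = 3211 B

3, 3211


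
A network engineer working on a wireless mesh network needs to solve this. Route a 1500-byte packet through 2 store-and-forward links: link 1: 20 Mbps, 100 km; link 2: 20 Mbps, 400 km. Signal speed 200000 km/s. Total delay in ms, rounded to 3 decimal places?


Packet = 1500 bytes = 12000 bits. Store-and-forward: sum (t_trans + t_prop) per link.
Link 1: t_trans = 12000/(20*10^6) s = 0.6000 ms; t_prop = 100/200000 s = 0.5000 ms; subtotal = 1.1000 ms
Link 2: t_trans = 12000/(20*10^6) s = 0.6000 ms; t_prop = 400/200000 s = 2.0000 ms; subtotal = 2.6000 ms
End-to-end = 1.1000 + 2.6000 = 3.7000 ms -> 3.700 ms (3 dp)

3.700


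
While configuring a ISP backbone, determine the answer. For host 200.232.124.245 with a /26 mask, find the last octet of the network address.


Given: IP = 200.232.124.245, prefix = /26
Subnet mask = 255.255.255.192
Last octet of IP: 245
Last octet of mask: 192
Network last octet = 245 AND 192 = 192

192


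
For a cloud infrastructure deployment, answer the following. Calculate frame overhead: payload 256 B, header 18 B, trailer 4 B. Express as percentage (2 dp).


Given: payload = 256 B, header = 18 B, trailer = 4 B
Overhead bytes = header + trailer = 18 + 4 = 22
Total frame = payload + overhead = 256 + 22 = 278
Overhead % = 22 / 278 * 100 = 7.9137% -> 7.91% (2 dp)

7.91


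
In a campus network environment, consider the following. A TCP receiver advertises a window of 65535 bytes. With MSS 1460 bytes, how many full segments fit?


Given: RWND = 65535 bytes, MSS = 1460 bytes
Full segments = floor(RWND / MSS)
Full segments = floor(65535 / 1460)
Full segments = floor(44.887) = 44

44


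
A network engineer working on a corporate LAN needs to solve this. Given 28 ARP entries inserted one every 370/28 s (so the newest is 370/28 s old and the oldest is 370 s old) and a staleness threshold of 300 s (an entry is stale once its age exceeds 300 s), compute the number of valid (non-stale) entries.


Ages are k * 370/28 s for k = 1..28 (spacing = 13.2143 s).
Entry k is valid iff k * 370/28 <= 300 iff k <= 28 * 300 / 370 = 22.7027
n_valid = floor(22.7027) = 22
(n_stale = 28 - 22 = 6)

22


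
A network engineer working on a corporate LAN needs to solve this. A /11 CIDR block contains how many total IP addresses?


Given: CIDR prefix /11
Host bits = 32 - 11 = 21
Total addresses = 2^21 = 2097152

2097152


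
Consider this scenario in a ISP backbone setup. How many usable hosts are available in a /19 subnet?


Given: subnet mask /19
Host bits = 32 - 19 = 13
Total addresses = 2^13 = 8192
Usable hosts = 8192 - 2 (network + broadcast) = 8190

8190


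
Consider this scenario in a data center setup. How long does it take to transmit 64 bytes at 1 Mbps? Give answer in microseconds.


Given: packet = 64 bytes, bandwidth = 1 Mbps
Packet in bits = 64 * 8 = 512 bits
Bandwidth = 1 * 10^6 = 1000000 bps
Time = 512 / 1000000 seconds
Time in us = 512 * 10^6 / 1000000 = 512

512


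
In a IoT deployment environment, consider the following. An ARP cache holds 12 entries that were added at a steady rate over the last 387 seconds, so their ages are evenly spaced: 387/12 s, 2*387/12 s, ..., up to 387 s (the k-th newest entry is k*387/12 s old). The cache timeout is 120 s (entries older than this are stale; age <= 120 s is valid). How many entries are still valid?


Ages are k * 387/12 s for k = 1..12 (spacing = 32.2500 s).
Entry k is valid iff k * 387/12 <= 120 iff k <= 12 * 120 / 387 = 3.7209
n_valid = floor(3.7209) = 3
(n_stale = 12 - 3 = 9)

3


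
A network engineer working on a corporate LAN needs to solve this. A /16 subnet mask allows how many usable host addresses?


Given: subnet mask /16
Host bits = 32 - 16 = 16
Total addresses = 2^16 = 65536
Usable hosts = 65536 - 2 (network + broadcast) = 65534

65534


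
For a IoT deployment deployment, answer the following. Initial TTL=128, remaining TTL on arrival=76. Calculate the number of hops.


Given: initial TTL = 128, received TTL = 76
Hops = initial TTL - received TTL
Hops = 128 - 76 = 52

52


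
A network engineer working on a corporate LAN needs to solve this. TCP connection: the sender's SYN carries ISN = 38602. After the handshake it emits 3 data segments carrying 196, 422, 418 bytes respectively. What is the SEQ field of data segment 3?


The SYN occupies sequence number ISN = 38602, so the first data byte is ISN + 1 = 38603.
SEQ of data segment i = (ISN + 1) + sum of payload sizes of segments 1..i-1.
Segment 1: SEQ = 38603, payload = 196 bytes
Segment 2: SEQ = 38799, payload = 422 bytes
Segment 3: SEQ = 39221, payload = 418 bytes
SEQ of segment 3 = 38603 + 196 + 422 = 39221

39221


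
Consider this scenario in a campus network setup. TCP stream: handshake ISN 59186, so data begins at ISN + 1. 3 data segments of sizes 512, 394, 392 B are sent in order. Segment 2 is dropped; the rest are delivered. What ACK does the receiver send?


SYN uses sequence number 59186; first data byte = ISN + 1 = 59187.
Segment 1: SEQ = 59187, len = 512 B, covers [59187, 59698]
Segment 2: SEQ = 59699, len = 394 B, covers [59699, 60092] [LOST]
Segment 3: SEQ = 60093, len = 392 B, covers [60093, 60484]
In-order data received: bytes [59187, 59698] (segments 1..1).
Segment 2 missing -> gap begins at byte 59699; later segments buffered out of order.
Cumulative ACK = next expected in-order byte = 59187 + 512 = 59699

59699


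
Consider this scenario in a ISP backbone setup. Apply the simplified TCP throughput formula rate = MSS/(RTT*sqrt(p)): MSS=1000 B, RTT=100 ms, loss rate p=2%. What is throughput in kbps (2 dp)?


Given: MSS = 1000 bytes, RTT = 100 ms, loss = 2%
RTT in seconds = 100 / 1000 = 0.1
Loss rate = 2% = 0.02
sqrt(loss) = sqrt(0.02) = 0.141421356237
Throughput (bytes/s) = 1000 / (0.1 * 0.141421356237) = 70710.6781
Throughput (kbps) = 70710.6781 * 8 / 1000 = 565.685425 -> 565.69 kbps (2 dp)

565.69


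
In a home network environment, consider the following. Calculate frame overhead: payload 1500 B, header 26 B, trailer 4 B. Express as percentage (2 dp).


Given: payload = 1500 B, header = 26 B, trailer = 4 B
Overhead bytes = header + trailer = 26 + 4 = 30
Total frame = payload + overhead = 1500 + 30 = 1530
Overhead % = 30 / 1530 * 100 = 1.9608% -> 1.96% (2 dp)

1.96


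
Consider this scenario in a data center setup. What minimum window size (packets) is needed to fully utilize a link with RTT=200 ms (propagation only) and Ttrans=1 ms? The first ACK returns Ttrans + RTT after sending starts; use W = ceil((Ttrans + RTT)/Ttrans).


Given: Ttrans = 1 ms, RTT = 200 ms (= 2 * Tprop, Tprop = 100 ms)
Time until first ACK returns = Ttrans + RTT = 1 + 200 = 201 ms
Need W * Ttrans >= Ttrans + RTT  ->  W >= (Ttrans + RTT) / Ttrans
(Ttrans + RTT) / Ttrans = 201 / 1 = 201
W_min = ceil(201) = 201

201


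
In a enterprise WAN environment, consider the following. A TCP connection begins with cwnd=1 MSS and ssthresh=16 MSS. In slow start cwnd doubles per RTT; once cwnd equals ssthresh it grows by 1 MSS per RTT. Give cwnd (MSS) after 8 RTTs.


RTT 0: cwnd = 1 MSS (initial)
RTT 1: cwnd = 2 MSS (slow start, doubled)
RTT 2: cwnd = 4 MSS (slow start, doubled)
RTT 3: cwnd = 8 MSS (slow start, doubled)
RTT 4: cwnd = 16 MSS (slow start, doubled)
RTT 5: cwnd = 17 MSS (congestion avoidance, +1)
RTT 6: cwnd = 18 MSS (congestion avoidance, +1)
RTT 7: cwnd = 19 MSS (congestion avoidance, +1)
RTT 8: cwnd = 20 MSS (congestion avoidance, +1)

20


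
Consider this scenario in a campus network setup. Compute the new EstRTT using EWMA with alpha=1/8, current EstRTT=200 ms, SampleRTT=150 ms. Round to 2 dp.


Given: EstRTT = 200 ms, SampleRTT = 150 ms, alpha = 1/8
New EstRTT = (1 - alpha) * EstRTT + alpha * SampleRTT
(7/8) * 200 = 175
(1/8) * 150 = 18.75
New EstRTT = 175 + 18.75 = 193.75 ms -> 193.75 ms (2 dp)

193.75


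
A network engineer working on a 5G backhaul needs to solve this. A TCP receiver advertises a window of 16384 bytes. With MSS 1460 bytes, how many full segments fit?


Given: RWND = 16384 bytes, MSS = 1460 bytes
Full segments = floor(RWND / MSS)
Full segments = floor(16384 / 1460)
Full segments = floor(11.2219) = 11

11


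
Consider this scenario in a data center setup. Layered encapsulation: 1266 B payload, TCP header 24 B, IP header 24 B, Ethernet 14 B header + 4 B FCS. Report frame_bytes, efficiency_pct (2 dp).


TCP segment = 1266 + 24 = 1290 B
IP packet = 1290 + 24 = 1314 B
Ethernet frame = 1314 + 14 + 4 = 1332 B
Efficiency = app / frame = 1266 / 1332 = 0.950450 = 95.0450% -> 95.05% (2 dp)

1332, 95.05


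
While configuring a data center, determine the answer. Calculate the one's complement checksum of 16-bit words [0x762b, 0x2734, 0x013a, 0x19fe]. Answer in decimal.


Given words: [0x762b, 0x2734, 0x013a, 0x19fe]
Step 1: Sum all words
Raw sum = 30251 + 10036 + 314 + 6654 = 47255
One's complement = ~47255 & 0xFFFF = 18280

18280


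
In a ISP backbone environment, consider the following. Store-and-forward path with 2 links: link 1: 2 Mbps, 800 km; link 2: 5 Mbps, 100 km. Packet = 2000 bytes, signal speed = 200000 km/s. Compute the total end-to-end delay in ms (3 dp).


Packet = 2000 bytes = 16000 bits. Store-and-forward: sum (t_trans + t_prop) per link.
Link 1: t_trans = 16000/(2*10^6) s = 8.0000 ms; t_prop = 800/200000 s = 4.0000 ms; subtotal = 12.0000 ms
Link 2: t_trans = 16000/(5*10^6) s = 3.2000 ms; t_prop = 100/200000 s = 0.5000 ms; subtotal = 3.7000 ms
End-to-end = 12.0000 + 3.7000 = 15.7000 ms -> 15.700 ms (3 dp)

15.700


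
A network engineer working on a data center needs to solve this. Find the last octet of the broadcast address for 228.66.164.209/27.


Given: IP = 228.66.164.209, prefix = /27
Host bits = 32 - 27 = 5
Network last octet = 209 AND mask = 192
Host part size = 2^5 - 1 = 31
Broadcast last octet = 192 OR 31 = 223

223


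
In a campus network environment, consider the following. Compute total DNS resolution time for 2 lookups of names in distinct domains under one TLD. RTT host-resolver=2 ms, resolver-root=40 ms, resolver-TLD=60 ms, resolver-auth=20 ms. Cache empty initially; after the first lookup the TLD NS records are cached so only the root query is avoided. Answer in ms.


Lookup 1 (cold cache): local + root + TLD + auth = 2 + 40 + 60 + 20 = 122 ms
Lookups 2..2 (TLD NS cached -> skip root; new domain -> still ask TLD and auth): local + TLD + auth = 2 + 60 + 20 = 82 ms each
Remaining 1 lookups: 1 * 82 = 82 ms
Total = 122 + 82 = 204 ms

204


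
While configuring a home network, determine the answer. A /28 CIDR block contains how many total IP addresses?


Given: CIDR prefix /28
Host bits = 32 - 28 = 4
Total addresses = 2^4 = 16

16


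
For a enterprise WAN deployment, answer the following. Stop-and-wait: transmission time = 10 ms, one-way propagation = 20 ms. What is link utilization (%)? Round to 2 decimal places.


Given: Ttrans = 10 ms, Tprop = 20 ms
RTT = 2 * Tprop = 2 * 20 = 40 ms
U = Ttrans / (Ttrans + RTT)
U = 10 / (10 + 40)
U = 10 / 50 = 0.2
U% = 20.00%

20.00


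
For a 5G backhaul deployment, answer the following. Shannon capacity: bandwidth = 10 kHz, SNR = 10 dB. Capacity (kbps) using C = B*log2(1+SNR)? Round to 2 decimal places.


Given: B = 10 kHz, SNR = 10 dB
SNR linear = 10^(10/10) = 10
1 + SNR = 11
log2(11) = 3.4594316186
C = 10 * 1000 * 3.4594316186 = 34594.3162 bps
C = 34.594316 kbps -> 34.59 kbps (2 dp)

34.59


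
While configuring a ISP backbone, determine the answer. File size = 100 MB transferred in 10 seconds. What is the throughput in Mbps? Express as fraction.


Given: file = 100 MB, time = 10 s
File in Mb = 100 * 8 = 800 Mb
Throughput = 800 / 10 Mbps
Throughput = 80 Mbps

80


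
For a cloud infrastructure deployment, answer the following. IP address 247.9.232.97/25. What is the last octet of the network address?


Given: IP = 247.9.232.97, prefix = /25
Subnet mask = 255.255.255.128
Last octet of IP: 97
Last octet of mask: 128
Network last octet = 97 AND 128 = 0

0


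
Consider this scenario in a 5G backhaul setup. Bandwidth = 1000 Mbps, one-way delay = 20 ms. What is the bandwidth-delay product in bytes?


Given: bandwidth = 1000 Mbps, delay = 20 ms
BDP in bits = 1000 * 10^6 * 20 / 1000
BDP in bits = 20000000
BDP in bytes = 20000000 / 8 = 2500000

2500000


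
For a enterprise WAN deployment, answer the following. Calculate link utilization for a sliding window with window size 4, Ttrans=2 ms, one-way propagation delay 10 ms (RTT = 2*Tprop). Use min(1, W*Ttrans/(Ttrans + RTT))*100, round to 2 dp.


Given: W = 4, Ttrans = 2 ms, RTT = 20 ms (= 2 * Tprop, Tprop = 10 ms)
Cycle time = Ttrans + RTT = 2 + 20 = 22 ms (first packet sent until its ACK returns)
W * Ttrans = 4 * 2 = 8 ms of sending per cycle
W * Ttrans / (Ttrans + RTT) = 8 / 22 = 0.363636
U = min(1, 0.363636) = 0.363636
U% = 36.36%

36.36


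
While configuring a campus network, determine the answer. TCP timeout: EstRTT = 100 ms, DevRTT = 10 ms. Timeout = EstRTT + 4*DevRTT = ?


Given: EstRTT = 100 ms, DevRTT = 10 ms
Timeout = EstRTT + 4 * DevRTT
4 * DevRTT = 4 * 10 = 40
Timeout = 100 + 40 = 140 ms

140


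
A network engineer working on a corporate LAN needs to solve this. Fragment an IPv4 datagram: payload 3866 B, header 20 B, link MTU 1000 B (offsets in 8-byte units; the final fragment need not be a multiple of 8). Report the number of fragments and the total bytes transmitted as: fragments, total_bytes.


Max data per non-final fragment = floor((MTU - header)/8)*8 = floor((1000 - 20)/8)*8 = floor(980/8)*8 = 976 B
Final fragment needs no 8-byte alignment: it can carry up to MTU - header = 980 B
Non-final fragments needed = ceil((payload - 980) / 976) = ceil(2886/976) = ceil(2.9570) = 3
Number of fragments = 3 + 1 = 4
Fragment sizes (data): 3 * 976 B + 938 B (last, 938 <= 980 OK)
Total bytes sent = payload + n_frags * header = 3866 + 4*20 = 3866 + 80 = 3946 B

4, 3946


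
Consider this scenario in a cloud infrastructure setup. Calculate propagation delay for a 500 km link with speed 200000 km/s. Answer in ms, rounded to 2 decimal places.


Given: distance = 500 km, speed = 200000 km/s
Delay = distance / speed = 500 / 200000 seconds
Delay in ms = 500 * 1000 / 200000
Delay = 2.5000 ms
Rounded to 2 dp = 2.50 ms

2.50


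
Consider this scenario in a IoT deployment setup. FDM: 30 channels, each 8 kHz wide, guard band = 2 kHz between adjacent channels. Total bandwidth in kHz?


Given: 30 channels, 8 kHz each, guard = 2 kHz
Channel bandwidth = 30 * 8 = 240 kHz
Guard bands = 29 gaps * 2 kHz = 58 kHz
Total = 240 + 58 = 298 kHz

298


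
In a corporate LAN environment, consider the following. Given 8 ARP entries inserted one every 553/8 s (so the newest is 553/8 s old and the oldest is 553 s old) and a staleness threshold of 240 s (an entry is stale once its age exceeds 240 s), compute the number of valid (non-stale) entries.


Ages are k * 553/8 s for k = 1..8 (spacing = 69.1250 s).
Entry k is valid iff k * 553/8 <= 240 iff k <= 8 * 240 / 553 = 3.4720
n_valid = floor(3.4720) = 3
(n_stale = 8 - 3 = 5)

3


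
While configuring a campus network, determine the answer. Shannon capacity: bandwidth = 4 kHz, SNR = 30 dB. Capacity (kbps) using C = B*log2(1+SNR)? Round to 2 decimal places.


Given: B = 4 kHz, SNR = 30 dB
SNR linear = 10^(30/10) = 1000
1 + SNR = 1001
log2(1001) = 9.9672262588
C = 4 * 1000 * 9.9672262588 = 39868.9050 bps
C = 39.868905 kbps -> 39.87 kbps (2 dp)

39.87


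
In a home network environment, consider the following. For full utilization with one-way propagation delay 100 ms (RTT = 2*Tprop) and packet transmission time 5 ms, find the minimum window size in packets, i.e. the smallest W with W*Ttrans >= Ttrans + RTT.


Given: Ttrans = 5 ms, RTT = 200 ms (= 2 * Tprop, Tprop = 100 ms)
Time until first ACK returns = Ttrans + RTT = 5 + 200 = 205 ms
Need W * Ttrans >= Ttrans + RTT  ->  W >= (Ttrans + RTT) / Ttrans
(Ttrans + RTT) / Ttrans = 205 / 5 = 41
W_min = ceil(41) = 41

41


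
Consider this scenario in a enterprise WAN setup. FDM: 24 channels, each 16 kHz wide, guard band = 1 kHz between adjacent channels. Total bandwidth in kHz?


Given: 24 channels, 16 kHz each, guard = 1 kHz
Channel bandwidth = 24 * 16 = 384 kHz
Guard bands = 23 gaps * 1 kHz = 23 kHz
Total = 384 + 23 = 407 kHz

407


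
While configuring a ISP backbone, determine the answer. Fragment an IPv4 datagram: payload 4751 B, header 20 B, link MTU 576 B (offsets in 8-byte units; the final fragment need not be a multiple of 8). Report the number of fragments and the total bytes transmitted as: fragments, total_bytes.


Max data per non-final fragment = floor((MTU - header)/8)*8 = floor((576 - 20)/8)*8 = floor(556/8)*8 = 552 B
Final fragment needs no 8-byte alignment: it can carry up to MTU - header = 556 B
Non-final fragments needed = ceil((payload - 556) / 552) = ceil(4195/552) = ceil(7.5996) = 8
Number of fragments = 8 + 1 = 9
Fragment sizes (data): 8 * 552 B + 335 B (last, 335 <= 556 OK)
Total bytes sent = payload + n_frags * header = 4751 + 9*20 = 4751 + 180 = 4931 B

9, 4931


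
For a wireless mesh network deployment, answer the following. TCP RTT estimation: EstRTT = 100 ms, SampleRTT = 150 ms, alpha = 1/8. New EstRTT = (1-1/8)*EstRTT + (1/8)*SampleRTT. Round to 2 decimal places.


Given: EstRTT = 100 ms, SampleRTT = 150 ms, alpha = 1/8
New EstRTT = (1 - alpha) * EstRTT + alpha * SampleRTT
(7/8) * 100 = 87.5
(1/8) * 150 = 18.75
New EstRTT = 87.5 + 18.75 = 106.25 ms -> 106.25 ms (2 dp)

106.25


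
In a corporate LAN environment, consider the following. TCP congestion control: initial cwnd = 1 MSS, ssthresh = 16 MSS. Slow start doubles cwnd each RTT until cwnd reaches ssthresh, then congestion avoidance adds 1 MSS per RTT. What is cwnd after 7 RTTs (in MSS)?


RTT 0: cwnd = 1 MSS (initial)
RTT 1: cwnd = 2 MSS (slow start, doubled)
RTT 2: cwnd = 4 MSS (slow start, doubled)
RTT 3: cwnd = 8 MSS (slow start, doubled)
RTT 4: cwnd = 16 MSS (slow start, doubled)
RTT 5: cwnd = 17 MSS (congestion avoidance, +1)
RTT 6: cwnd = 18 MSS (congestion avoidance, +1)
RTT 7: cwnd = 19 MSS (congestion avoidance, +1)

19


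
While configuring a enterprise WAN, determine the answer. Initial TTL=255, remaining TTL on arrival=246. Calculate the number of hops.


Given: initial TTL = 255, received TTL = 246
Hops = initial TTL - received TTL
Hops = 255 - 246 = 9

9


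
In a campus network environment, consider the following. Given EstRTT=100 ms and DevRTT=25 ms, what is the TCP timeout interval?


Given: EstRTT = 100 ms, DevRTT = 25 ms
Timeout = EstRTT + 4 * DevRTT
4 * DevRTT = 4 * 25 = 100
Timeout = 100 + 100 = 200 ms

200


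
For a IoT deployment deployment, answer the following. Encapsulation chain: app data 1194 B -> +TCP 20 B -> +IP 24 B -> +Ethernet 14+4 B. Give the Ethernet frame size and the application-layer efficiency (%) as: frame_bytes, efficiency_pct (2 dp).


TCP segment = 1194 + 20 = 1214 B
IP packet = 1214 + 24 = 1238 B
Ethernet frame = 1238 + 14 + 4 = 1256 B
Efficiency = app / frame = 1194 / 1256 = 0.950637 = 95.0637% -> 95.06% (2 dp)

1256, 95.06


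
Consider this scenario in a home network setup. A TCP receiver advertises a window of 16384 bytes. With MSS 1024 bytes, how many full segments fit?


Given: RWND = 16384 bytes, MSS = 1024 bytes
Full segments = floor(RWND / MSS)
Full segments = floor(16384 / 1024)
Full segments = floor(16.0) = 16

16


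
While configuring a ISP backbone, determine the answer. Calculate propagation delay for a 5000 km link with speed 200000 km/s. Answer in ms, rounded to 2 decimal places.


Given: distance = 5000 km, speed = 200000 km/s
Delay = distance / speed = 5000 / 200000 seconds
Delay in ms = 5000 * 1000 / 200000
Delay = 25.0000 ms
Rounded to 2 dp = 25.00 ms

25.00


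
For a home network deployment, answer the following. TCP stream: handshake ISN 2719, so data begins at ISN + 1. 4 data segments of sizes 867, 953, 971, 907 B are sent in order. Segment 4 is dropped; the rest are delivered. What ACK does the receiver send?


SYN uses sequence number 2719; first data byte = ISN + 1 = 2720.
Segment 1: SEQ = 2720, len = 867 B, covers [2720, 3586]
Segment 2: SEQ = 3587, len = 953 B, covers [3587, 4539]
Segment 3: SEQ = 4540, len = 971 B, covers [4540, 5510]
Segment 4: SEQ = 5511, len = 907 B, covers [5511, 6417] [LOST]
In-order data received: bytes [2720, 5510] (segments 1..3).
Segment 4 missing -> gap begins at byte 5511.
Cumulative ACK = next expected in-order byte = 2720 + 867 + 953 + 971 = 5511

5511


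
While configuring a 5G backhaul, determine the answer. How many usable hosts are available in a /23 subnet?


Given: subnet mask /23
Host bits = 32 - 23 = 9
Total addresses = 2^9 = 512
Usable hosts = 512 - 2 (network + broadcast) = 510

510
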